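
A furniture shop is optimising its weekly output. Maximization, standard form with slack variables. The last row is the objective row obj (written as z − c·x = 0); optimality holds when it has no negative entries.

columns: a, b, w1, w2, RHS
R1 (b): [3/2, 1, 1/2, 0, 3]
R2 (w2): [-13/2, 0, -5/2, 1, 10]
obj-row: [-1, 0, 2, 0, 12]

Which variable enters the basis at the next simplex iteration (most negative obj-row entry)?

a

Negative obj-row entries: a: -1.
The most negative is -1 in column a, so a enters.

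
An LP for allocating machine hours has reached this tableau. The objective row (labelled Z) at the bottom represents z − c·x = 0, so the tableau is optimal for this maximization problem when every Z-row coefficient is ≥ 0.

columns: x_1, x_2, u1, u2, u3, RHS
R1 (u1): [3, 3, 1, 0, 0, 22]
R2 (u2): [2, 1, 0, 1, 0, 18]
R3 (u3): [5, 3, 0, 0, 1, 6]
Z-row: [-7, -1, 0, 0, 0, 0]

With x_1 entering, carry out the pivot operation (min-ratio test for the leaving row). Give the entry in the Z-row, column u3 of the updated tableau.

7/5

Ratio test on column x_1 — row 1: 22/3 = 22/3; row 2: 18/2 = 9; row 3: 6/5 = 6/5. Minimum is 6/5 at row 3 (u3 leaves); pivot element 5.
Divide row 3 by 5; eliminate column x_1 from the other rows.
Z-row update in column u3: 0 − (-7)·(1/5) = 7/5.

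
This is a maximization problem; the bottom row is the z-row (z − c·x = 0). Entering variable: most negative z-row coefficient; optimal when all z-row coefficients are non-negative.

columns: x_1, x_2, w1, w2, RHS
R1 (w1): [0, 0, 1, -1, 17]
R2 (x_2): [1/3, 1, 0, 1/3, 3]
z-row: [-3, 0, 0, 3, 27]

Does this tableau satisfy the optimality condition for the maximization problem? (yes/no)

The z-row has a negative entry -3 in column x_1, so it is not optimal.

no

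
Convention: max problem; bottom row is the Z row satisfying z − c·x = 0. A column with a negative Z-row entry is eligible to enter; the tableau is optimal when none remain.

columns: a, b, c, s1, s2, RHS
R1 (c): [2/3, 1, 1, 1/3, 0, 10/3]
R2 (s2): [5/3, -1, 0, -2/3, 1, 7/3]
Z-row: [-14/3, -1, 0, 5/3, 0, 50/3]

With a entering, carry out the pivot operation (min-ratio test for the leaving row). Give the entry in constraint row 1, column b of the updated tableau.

Ratio test on column a — row 1: (10/3)/(2/3) = 5; row 2: (7/3)/(5/3) = 7/5. Minimum is 7/5 at row 2 (s2 leaves); pivot element 5/3.
Divide row 2 by 5/3; eliminate column a from the other rows.
Row 1 update in column b: 1 − (2/3)·(-3/5) = 7/5.

7/5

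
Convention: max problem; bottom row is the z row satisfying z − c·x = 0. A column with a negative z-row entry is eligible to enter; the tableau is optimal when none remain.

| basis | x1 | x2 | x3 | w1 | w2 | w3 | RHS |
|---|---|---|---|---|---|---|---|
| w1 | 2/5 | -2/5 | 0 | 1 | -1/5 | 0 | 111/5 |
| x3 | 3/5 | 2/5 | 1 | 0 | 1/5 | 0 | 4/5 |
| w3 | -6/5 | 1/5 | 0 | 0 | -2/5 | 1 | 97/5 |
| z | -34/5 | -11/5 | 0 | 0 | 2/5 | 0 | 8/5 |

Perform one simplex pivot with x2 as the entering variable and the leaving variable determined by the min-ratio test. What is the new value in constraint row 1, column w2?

Ratio test on column x2 — row 1: entry -2/5 ≤ 0; row 2: (4/5)/(2/5) = 2; row 3: (97/5)/(1/5) = 97. Minimum is 2 at row 2 (x3 leaves); pivot element 2/5.
Divide row 2 by 2/5; eliminate column x2 from the other rows.
Row 1 update in column w2: -1/5 − (-2/5)·(1/2) = 0.

0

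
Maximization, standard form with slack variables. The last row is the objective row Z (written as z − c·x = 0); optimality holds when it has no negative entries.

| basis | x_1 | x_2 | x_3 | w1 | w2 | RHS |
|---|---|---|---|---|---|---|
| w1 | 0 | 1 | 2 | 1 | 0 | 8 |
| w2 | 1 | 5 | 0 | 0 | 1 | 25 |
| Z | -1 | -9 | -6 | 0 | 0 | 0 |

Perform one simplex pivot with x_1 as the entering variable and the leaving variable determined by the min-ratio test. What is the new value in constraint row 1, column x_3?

2

Ratio test on column x_1 — row 1: entry 0 ≤ 0; row 2: 25/1 = 25. Minimum is 25 at row 2 (w2 leaves); pivot element 1.
Divide row 2 by 1; eliminate column x_1 from the other rows.
Row 1 update in column x_3: 2 − 0·0 = 2.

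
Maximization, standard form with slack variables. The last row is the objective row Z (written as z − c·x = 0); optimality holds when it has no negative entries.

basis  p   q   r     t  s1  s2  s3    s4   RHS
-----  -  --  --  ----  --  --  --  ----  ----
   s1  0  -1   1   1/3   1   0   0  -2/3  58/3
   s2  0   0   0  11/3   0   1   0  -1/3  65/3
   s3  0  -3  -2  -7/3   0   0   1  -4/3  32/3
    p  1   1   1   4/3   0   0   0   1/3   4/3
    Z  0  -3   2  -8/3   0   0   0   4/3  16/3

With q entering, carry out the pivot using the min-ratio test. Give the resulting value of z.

28/3

Ratio test on column q — row 1: entry -1 ≤ 0; row 2: entry 0 ≤ 0; row 3: entry -3 ≤ 0; row 4: (4/3)/1 = 4/3. Minimum is 4/3 at row 4 (p leaves); pivot element 1.
Pivot on row 4; the Z-row RHS becomes 16/3 − (-3)·(4/3) = 28/3.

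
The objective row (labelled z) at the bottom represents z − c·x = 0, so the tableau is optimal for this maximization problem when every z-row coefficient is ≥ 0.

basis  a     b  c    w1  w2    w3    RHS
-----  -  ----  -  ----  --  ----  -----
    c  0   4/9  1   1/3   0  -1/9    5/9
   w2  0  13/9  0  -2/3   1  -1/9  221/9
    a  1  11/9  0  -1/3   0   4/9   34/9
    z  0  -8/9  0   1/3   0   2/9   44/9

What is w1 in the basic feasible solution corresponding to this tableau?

0

w1 is not in the basis, so in the current basic feasible solution w1 = 0.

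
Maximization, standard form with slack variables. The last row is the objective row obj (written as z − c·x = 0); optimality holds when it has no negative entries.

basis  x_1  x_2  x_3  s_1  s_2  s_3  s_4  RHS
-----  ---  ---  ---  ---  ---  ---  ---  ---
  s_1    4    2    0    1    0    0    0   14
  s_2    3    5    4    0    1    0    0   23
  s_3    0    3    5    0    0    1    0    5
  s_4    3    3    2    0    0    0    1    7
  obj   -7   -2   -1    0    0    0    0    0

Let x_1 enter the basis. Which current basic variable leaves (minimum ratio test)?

Column x_1 entries and ratios — s_1: 14/4 = 7/2; s_2: 23/3 = 23/3; s_3: 0 ≤ 0, skip; s_4: 7/3 = 7/3.
Smallest ratio is 7/3 in the row of s_4, so s_4 leaves.

s_4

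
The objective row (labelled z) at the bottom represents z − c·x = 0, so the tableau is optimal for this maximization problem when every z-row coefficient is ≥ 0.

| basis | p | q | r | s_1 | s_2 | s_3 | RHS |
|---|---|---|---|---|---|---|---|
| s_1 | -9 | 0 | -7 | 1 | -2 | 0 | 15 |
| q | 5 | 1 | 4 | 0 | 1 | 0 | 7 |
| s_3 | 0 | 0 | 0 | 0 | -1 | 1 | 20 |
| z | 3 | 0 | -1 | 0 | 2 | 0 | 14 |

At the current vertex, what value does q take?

q is basic (row 2); its value is the RHS of that row, 7.

7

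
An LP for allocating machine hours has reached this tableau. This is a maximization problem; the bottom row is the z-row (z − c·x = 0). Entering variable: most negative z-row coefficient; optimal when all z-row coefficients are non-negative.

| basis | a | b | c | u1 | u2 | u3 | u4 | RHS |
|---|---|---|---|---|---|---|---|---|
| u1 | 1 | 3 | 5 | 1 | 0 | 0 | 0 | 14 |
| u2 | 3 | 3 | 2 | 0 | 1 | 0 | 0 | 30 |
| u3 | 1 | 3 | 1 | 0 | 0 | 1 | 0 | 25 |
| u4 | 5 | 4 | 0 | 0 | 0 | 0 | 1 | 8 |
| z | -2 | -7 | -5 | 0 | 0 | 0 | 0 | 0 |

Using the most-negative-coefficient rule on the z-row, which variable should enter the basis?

b

Negative z-row entries: a: -2, b: -7, c: -5.
The most negative is -7 in column b, so b enters.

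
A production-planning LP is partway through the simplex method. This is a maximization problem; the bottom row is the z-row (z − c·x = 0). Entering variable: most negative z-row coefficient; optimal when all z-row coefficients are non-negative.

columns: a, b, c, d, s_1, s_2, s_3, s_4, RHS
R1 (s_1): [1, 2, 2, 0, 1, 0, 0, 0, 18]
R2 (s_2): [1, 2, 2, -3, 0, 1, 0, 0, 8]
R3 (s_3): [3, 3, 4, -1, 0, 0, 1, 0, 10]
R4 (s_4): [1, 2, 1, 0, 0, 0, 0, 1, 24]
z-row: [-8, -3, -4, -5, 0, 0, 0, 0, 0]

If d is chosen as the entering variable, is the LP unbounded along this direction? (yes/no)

Every constraint-row entry in column d is ≤ 0, so increasing d is unbounded.

yes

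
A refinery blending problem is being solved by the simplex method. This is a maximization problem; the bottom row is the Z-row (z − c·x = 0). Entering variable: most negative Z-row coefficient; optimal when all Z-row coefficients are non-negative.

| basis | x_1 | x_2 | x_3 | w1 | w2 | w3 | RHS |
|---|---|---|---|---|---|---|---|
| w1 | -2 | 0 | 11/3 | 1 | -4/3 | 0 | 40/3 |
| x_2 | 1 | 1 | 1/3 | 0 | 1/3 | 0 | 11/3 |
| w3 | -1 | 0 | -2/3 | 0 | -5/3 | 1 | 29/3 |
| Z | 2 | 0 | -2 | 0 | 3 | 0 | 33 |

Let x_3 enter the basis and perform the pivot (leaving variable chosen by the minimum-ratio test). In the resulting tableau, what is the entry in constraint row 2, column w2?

Ratio test on column x_3 — row 1: (40/3)/(11/3) = 40/11; row 2: (11/3)/(1/3) = 11; row 3: entry -2/3 ≤ 0. Minimum is 40/11 at row 1 (w1 leaves); pivot element 11/3.
Divide row 1 by 11/3; eliminate column x_3 from the other rows.
Row 2 update in column w2: 1/3 − (1/3)·(-4/11) = 5/11.

5/11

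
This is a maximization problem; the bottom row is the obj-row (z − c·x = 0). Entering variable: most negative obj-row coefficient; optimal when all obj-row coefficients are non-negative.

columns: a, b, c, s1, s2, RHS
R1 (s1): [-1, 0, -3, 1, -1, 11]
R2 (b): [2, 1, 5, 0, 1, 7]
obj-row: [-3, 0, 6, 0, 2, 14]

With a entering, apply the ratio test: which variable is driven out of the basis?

b

Column a entries and ratios — s1: -1 ≤ 0, skip; b: 7/2 = 7/2.
Smallest ratio is 7/2 in the row of b, so b leaves.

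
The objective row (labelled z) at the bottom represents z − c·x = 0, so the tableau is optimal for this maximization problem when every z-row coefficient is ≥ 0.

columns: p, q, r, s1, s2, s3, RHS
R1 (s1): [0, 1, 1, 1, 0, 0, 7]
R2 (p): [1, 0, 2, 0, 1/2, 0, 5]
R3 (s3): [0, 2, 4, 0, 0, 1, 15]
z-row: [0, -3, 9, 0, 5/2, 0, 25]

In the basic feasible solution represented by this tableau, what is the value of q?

q is not in the basis, so in the current basic feasible solution q = 0.

0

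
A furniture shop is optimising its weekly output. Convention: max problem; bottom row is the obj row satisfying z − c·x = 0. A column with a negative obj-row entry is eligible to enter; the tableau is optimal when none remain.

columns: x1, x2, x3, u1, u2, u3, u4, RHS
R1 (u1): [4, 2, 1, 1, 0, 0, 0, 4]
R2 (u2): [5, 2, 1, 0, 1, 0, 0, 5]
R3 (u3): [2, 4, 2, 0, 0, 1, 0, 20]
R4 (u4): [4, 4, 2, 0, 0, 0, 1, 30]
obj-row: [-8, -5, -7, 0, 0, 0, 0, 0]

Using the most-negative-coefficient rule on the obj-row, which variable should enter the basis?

x1

Negative obj-row entries: x1: -8, x2: -5, x3: -7.
The most negative is -8 in column x1, so x1 enters.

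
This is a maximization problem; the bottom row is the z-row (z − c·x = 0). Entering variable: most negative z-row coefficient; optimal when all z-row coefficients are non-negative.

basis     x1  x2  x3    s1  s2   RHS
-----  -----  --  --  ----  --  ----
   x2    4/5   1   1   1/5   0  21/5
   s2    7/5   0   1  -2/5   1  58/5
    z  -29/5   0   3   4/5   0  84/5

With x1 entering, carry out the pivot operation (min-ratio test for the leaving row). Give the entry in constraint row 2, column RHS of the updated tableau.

17/4

Ratio test on column x1 — row 1: (21/5)/(4/5) = 21/4; row 2: (58/5)/(7/5) = 58/7. Minimum is 21/4 at row 1 (x2 leaves); pivot element 4/5.
Divide row 1 by 4/5; eliminate column x1 from the other rows.
Row 2 update in column RHS: 58/5 − (7/5)·(21/4) = 17/4.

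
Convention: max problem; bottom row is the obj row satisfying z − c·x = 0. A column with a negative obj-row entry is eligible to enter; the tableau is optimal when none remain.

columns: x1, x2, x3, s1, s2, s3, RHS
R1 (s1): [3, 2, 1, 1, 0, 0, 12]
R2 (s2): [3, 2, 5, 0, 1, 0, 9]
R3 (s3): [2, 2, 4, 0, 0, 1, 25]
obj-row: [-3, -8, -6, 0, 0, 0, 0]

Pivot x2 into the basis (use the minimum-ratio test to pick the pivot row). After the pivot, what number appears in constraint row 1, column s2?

-1

Ratio test on column x2 — row 1: 12/2 = 6; row 2: 9/2 = 9/2; row 3: 25/2 = 25/2. Minimum is 9/2 at row 2 (s2 leaves); pivot element 2.
Divide row 2 by 2; eliminate column x2 from the other rows.
Row 1 update in column s2: 0 − 2·(1/2) = -1.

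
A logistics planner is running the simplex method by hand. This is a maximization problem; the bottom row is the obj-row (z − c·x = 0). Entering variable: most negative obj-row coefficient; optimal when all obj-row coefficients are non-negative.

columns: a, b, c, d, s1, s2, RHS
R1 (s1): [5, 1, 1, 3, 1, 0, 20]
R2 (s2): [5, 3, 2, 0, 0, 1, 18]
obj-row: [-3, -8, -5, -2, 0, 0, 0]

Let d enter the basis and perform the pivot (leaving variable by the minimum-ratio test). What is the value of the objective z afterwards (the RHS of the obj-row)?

40/3

Ratio test on column d — row 1: 20/3 = 20/3; row 2: entry 0 ≤ 0. Minimum is 20/3 at row 1 (s1 leaves); pivot element 3.
Pivot on row 1; the obj-row RHS becomes 0 − (-2)·(20/3) = 40/3.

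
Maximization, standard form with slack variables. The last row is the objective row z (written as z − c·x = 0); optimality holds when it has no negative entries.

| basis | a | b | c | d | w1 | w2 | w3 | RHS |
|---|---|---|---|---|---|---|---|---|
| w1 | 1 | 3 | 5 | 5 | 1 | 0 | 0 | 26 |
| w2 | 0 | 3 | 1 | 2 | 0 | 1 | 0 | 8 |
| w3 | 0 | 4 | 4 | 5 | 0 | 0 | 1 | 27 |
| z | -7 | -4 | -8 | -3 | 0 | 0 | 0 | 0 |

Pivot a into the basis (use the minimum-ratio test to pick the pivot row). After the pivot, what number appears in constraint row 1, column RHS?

26

Ratio test on column a — row 1: 26/1 = 26; row 2: entry 0 ≤ 0; row 3: entry 0 ≤ 0. Minimum is 26 at row 1 (w1 leaves); pivot element 1.
Divide row 1 by 1; eliminate column a from the other rows.
In the new row 1, the RHS entry is the old entry divided by the pivot: 26/1 = 26.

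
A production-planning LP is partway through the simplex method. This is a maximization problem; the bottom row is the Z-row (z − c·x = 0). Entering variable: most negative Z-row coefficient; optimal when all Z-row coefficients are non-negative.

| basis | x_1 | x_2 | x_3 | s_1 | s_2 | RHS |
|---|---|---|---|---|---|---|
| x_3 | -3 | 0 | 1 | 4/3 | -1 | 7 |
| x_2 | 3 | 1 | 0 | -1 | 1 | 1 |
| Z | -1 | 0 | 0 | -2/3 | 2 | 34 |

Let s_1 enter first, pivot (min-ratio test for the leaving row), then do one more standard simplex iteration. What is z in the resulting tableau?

Ratio test on column s_1 — row 1: 7/(4/3) = 21/4; row 2: entry -1 ≤ 0. Minimum is 21/4 at row 1 (x_3 leaves); pivot element 4/3.
Pivot on row 1; the Z-row RHS becomes 34 − (-2/3)·(21/4) = 75/2.
Next entering variable (most negative Z-row entry -5/2): x_1.
Ratio test on column x_1 — row 1: entry -9/4 ≤ 0; row 2: (25/4)/(3/4) = 25/3. Minimum is 25/3 at row 2 (x_2 leaves); pivot element 3/4.
After the second pivot the Z-row RHS is 75/2 − (-5/2)·(25/3) = 175/3.

175/3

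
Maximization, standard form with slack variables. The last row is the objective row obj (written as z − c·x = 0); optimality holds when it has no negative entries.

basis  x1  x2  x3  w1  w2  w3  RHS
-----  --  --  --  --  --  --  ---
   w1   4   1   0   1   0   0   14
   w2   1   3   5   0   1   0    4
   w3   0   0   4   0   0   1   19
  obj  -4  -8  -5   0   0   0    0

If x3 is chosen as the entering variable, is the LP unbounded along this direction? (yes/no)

no

Column x3 has positive entries in row(s) 2, 3, so the ratio test bounds it — not unbounded.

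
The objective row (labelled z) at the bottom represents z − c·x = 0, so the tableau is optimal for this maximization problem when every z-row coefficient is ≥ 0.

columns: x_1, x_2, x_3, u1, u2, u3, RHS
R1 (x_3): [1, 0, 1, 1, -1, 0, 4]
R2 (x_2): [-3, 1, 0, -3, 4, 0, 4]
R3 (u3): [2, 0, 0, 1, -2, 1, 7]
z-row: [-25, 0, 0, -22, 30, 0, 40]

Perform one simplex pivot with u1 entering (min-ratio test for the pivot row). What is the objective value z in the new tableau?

Ratio test on column u1 — row 1: 4/1 = 4; row 2: entry -3 ≤ 0; row 3: 7/1 = 7. Minimum is 4 at row 1 (x_3 leaves); pivot element 1.
Pivot on row 1; the z-row RHS becomes 40 − (-22)·4 = 128.

128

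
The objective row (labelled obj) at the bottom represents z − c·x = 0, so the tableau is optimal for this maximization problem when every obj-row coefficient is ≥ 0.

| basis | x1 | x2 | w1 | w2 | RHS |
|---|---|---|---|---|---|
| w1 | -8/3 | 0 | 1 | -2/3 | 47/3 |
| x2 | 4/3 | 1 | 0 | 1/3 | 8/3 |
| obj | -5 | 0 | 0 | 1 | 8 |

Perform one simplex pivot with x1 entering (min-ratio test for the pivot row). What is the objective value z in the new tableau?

Ratio test on column x1 — row 1: entry -8/3 ≤ 0; row 2: (8/3)/(4/3) = 2. Minimum is 2 at row 2 (x2 leaves); pivot element 4/3.
Pivot on row 2; the obj-row RHS becomes 8 − (-5)·2 = 18.

18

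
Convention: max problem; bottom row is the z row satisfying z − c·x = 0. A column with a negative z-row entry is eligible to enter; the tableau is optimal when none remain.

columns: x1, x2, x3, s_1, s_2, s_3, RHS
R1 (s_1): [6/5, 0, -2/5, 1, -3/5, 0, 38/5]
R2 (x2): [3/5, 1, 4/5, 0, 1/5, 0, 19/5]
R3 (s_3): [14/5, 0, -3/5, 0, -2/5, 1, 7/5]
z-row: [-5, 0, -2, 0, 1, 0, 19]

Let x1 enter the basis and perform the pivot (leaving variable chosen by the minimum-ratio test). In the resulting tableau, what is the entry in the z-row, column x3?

-43/14

Ratio test on column x1 — row 1: (38/5)/(6/5) = 19/3; row 2: (19/5)/(3/5) = 19/3; row 3: (7/5)/(14/5) = 1/2. Minimum is 1/2 at row 3 (s_3 leaves); pivot element 14/5.
Divide row 3 by 14/5; eliminate column x1 from the other rows.
z-row update in column x3: -2 − (-5)·(-3/14) = -43/14.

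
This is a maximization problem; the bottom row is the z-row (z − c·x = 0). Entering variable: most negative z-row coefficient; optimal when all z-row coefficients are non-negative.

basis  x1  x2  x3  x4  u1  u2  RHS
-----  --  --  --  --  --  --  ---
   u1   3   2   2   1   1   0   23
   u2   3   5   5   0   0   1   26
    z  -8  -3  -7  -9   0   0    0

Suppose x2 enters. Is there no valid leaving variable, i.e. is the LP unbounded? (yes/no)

Column x2 has positive entries in row(s) 1, 2, so the ratio test bounds it — not unbounded.

no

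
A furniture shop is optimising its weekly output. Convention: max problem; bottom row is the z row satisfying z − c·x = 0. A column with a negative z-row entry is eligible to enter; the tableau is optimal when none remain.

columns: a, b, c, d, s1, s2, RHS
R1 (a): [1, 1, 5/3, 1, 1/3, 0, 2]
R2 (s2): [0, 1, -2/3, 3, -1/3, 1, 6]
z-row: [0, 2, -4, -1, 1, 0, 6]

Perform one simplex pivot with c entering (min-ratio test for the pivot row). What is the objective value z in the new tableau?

54/5

Ratio test on column c — row 1: 2/(5/3) = 6/5; row 2: entry -2/3 ≤ 0. Minimum is 6/5 at row 1 (a leaves); pivot element 5/3.
Pivot on row 1; the z-row RHS becomes 6 − (-4)·(6/5) = 54/5.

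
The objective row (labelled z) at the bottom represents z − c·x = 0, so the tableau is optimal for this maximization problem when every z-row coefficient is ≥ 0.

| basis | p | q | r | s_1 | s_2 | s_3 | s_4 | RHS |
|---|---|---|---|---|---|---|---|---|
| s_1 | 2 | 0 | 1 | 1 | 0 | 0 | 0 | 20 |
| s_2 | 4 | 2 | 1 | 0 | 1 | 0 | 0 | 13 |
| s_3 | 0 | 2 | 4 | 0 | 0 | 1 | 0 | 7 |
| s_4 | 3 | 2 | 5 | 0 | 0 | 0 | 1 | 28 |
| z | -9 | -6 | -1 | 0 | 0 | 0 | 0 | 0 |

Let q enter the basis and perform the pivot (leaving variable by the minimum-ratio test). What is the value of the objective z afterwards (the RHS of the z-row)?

Ratio test on column q — row 1: entry 0 ≤ 0; row 2: 13/2 = 13/2; row 3: 7/2 = 7/2; row 4: 28/2 = 14. Minimum is 7/2 at row 3 (s_3 leaves); pivot element 2.
Pivot on row 3; the z-row RHS becomes 0 − (-6)·(7/2) = 21.

21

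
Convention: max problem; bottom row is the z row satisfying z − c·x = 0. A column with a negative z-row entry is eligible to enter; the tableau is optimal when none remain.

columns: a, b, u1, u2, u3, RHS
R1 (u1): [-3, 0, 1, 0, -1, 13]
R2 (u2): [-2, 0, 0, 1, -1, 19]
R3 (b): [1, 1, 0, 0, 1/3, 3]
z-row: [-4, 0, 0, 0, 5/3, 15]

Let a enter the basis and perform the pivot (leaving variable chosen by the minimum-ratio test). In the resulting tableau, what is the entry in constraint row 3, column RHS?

3

Ratio test on column a — row 1: entry -3 ≤ 0; row 2: entry -2 ≤ 0; row 3: 3/1 = 3. Minimum is 3 at row 3 (b leaves); pivot element 1.
Divide row 3 by 1; eliminate column a from the other rows.
In the new row 3, the RHS entry is the old entry divided by the pivot: 3/1 = 3.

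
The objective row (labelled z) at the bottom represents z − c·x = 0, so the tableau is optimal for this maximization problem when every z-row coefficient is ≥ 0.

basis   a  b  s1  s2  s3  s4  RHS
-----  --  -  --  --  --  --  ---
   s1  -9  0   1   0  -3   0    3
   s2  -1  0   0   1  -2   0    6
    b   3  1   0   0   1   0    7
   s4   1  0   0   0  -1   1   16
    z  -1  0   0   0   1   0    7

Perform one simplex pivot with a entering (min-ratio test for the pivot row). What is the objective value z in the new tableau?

Ratio test on column a — row 1: entry -9 ≤ 0; row 2: entry -1 ≤ 0; row 3: 7/3 = 7/3; row 4: 16/1 = 16. Minimum is 7/3 at row 3 (b leaves); pivot element 3.
Pivot on row 3; the z-row RHS becomes 7 − (-1)·(7/3) = 28/3.

28/3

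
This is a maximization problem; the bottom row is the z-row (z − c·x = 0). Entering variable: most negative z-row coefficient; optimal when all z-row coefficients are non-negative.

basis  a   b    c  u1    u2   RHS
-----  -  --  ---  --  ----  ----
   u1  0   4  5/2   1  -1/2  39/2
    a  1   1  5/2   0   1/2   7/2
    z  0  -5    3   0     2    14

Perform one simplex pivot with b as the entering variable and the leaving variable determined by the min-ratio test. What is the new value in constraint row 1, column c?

Ratio test on column b — row 1: (39/2)/4 = 39/8; row 2: (7/2)/1 = 7/2. Minimum is 7/2 at row 2 (a leaves); pivot element 1.
Divide row 2 by 1; eliminate column b from the other rows.
Row 1 update in column c: 5/2 − 4·(5/2) = -15/2.

-15/2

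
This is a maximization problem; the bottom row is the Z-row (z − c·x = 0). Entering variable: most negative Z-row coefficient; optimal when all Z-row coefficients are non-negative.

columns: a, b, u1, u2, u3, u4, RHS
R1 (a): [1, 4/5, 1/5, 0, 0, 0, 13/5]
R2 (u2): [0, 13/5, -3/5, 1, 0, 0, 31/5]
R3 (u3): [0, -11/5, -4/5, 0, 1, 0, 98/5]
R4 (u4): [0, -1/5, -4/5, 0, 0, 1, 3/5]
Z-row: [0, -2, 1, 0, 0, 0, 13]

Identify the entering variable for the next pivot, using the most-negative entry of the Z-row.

Negative Z-row entries: b: -2.
The most negative is -2 in column b, so b enters.

b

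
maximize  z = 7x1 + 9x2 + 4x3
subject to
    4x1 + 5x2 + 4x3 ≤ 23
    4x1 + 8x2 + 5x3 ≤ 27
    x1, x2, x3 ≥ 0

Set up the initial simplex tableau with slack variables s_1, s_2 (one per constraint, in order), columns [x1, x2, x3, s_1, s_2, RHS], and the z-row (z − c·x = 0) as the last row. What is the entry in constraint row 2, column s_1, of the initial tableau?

0

Slack s_1 belongs to constraint 1; its column is the unit vector e_1, so the entry in row 2 is 0.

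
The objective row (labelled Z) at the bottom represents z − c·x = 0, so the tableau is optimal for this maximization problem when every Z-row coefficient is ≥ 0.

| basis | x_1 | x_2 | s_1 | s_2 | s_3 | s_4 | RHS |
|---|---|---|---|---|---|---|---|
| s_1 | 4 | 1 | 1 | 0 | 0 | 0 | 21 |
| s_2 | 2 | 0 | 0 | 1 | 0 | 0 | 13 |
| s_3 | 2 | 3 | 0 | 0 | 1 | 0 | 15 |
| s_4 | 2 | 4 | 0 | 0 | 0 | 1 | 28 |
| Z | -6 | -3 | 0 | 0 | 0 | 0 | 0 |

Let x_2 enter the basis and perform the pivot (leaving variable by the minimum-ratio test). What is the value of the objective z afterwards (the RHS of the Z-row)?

15

Ratio test on column x_2 — row 1: 21/1 = 21; row 2: entry 0 ≤ 0; row 3: 15/3 = 5; row 4: 28/4 = 7. Minimum is 5 at row 3 (s_3 leaves); pivot element 3.
Pivot on row 3; the Z-row RHS becomes 0 − (-3)·5 = 15.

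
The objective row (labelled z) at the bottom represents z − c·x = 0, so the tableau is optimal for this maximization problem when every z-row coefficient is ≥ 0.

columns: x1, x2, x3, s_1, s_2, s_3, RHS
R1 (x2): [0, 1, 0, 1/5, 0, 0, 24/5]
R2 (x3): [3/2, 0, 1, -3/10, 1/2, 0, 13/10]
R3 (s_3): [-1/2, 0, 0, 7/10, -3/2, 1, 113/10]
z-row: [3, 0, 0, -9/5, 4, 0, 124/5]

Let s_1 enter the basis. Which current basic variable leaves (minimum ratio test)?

Column s_1 entries and ratios — x2: (24/5)/(1/5) = 24; x3: -3/10 ≤ 0, skip; s_3: (113/10)/(7/10) = 113/7.
Smallest ratio is 113/7 in the row of s_3, so s_3 leaves.

s_3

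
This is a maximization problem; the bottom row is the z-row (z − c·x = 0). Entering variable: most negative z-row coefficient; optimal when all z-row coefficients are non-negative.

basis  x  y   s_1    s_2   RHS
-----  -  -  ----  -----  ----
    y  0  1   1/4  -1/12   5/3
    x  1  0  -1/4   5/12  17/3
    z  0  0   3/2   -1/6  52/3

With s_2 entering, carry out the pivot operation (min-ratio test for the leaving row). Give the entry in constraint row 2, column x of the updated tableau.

Ratio test on column s_2 — row 1: entry -1/12 ≤ 0; row 2: (17/3)/(5/12) = 68/5. Minimum is 68/5 at row 2 (x leaves); pivot element 5/12.
Divide row 2 by 5/12; eliminate column s_2 from the other rows.
In the new row 2, the x entry is the old entry divided by the pivot: 1/(5/12) = 12/5.

12/5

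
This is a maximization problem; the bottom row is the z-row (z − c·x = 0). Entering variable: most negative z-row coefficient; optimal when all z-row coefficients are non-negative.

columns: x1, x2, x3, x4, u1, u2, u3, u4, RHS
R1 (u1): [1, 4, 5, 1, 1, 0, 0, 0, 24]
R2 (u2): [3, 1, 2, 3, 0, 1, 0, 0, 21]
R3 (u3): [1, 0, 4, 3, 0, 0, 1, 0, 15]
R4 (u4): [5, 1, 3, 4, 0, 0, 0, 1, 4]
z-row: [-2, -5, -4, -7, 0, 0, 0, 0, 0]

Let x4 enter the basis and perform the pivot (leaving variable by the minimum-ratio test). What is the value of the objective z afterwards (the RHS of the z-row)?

Ratio test on column x4 — row 1: 24/1 = 24; row 2: 21/3 = 7; row 3: 15/3 = 5; row 4: 4/4 = 1. Minimum is 1 at row 4 (u4 leaves); pivot element 4.
Pivot on row 4; the z-row RHS becomes 0 − (-7)·1 = 7.

7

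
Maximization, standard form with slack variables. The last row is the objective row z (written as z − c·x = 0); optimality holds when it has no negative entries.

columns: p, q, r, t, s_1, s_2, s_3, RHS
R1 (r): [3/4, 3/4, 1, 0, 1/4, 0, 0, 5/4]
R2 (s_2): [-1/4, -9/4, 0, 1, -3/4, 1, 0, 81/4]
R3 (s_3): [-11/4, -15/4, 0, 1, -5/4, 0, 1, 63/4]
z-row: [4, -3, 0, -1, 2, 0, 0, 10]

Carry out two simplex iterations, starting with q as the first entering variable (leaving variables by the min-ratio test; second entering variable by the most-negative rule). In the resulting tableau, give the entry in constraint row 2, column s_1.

Ratio test on column q — row 1: (5/4)/(3/4) = 5/3; row 2: entry -9/4 ≤ 0; row 3: entry -15/4 ≤ 0. Minimum is 5/3 at row 1 (r leaves); pivot element 3/4.
Divide row 1 by 3/4; eliminate column q from the other rows.
Second iteration: most negative z-row entry is -1 in column t, so t enters.
Ratio test on column t — row 1: entry 0 ≤ 0; row 2: 24/1 = 24; row 3: 22/1 = 22. Minimum is 22 at row 3 (s_3 leaves); pivot element 1.
Divide row 3 by 1; eliminate column t from the other rows.
After both pivots, the entry at constraint row 2, column s_1 is 0.

0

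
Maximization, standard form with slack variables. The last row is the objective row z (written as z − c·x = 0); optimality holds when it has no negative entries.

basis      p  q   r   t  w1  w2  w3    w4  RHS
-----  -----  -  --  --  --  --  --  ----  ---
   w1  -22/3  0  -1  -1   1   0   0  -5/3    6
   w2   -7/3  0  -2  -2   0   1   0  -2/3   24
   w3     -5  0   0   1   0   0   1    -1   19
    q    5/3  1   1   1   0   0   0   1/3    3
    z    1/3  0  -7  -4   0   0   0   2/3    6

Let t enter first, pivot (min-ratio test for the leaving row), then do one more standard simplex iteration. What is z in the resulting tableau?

Ratio test on column t — row 1: entry -1 ≤ 0; row 2: entry -2 ≤ 0; row 3: 19/1 = 19; row 4: 3/1 = 3. Minimum is 3 at row 4 (q leaves); pivot element 1.
Pivot on row 4; the z-row RHS becomes 6 − (-4)·3 = 18.
Next entering variable (most negative z-row entry -3): r.
Ratio test on column r — row 1: entry 0 ≤ 0; row 2: entry 0 ≤ 0; row 3: entry -1 ≤ 0; row 4: 3/1 = 3. Minimum is 3 at row 4 (t leaves); pivot element 1.
After the second pivot the z-row RHS is 18 − (-3)·3 = 27.

27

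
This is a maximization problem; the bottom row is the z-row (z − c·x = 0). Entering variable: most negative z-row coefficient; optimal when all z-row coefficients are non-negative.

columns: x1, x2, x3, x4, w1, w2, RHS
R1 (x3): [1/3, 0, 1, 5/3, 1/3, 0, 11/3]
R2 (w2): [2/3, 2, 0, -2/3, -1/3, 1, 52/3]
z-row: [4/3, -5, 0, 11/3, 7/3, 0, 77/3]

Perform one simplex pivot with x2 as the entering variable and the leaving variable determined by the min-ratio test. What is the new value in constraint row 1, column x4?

Ratio test on column x2 — row 1: entry 0 ≤ 0; row 2: (52/3)/2 = 26/3. Minimum is 26/3 at row 2 (w2 leaves); pivot element 2.
Divide row 2 by 2; eliminate column x2 from the other rows.
Row 1 update in column x4: 5/3 − 0·(-1/3) = 5/3.

5/3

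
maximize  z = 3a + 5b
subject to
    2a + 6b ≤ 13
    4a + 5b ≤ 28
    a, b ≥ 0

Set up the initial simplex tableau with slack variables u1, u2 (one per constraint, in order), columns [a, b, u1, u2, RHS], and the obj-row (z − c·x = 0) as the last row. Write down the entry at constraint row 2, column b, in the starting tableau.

5

Constraint 2 has coefficient 5 on b.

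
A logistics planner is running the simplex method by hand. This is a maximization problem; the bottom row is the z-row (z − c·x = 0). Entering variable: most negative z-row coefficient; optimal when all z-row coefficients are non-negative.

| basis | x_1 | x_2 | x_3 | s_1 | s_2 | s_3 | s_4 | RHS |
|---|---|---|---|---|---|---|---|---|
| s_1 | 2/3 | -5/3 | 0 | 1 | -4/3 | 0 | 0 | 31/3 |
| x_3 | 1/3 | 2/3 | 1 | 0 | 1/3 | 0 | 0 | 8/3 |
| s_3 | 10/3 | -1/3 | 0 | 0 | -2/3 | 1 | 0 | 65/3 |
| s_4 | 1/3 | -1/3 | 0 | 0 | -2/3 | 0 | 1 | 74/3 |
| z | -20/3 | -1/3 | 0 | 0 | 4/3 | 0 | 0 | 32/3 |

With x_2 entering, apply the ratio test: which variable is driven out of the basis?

Column x_2 entries and ratios — s_1: -5/3 ≤ 0, skip; x_3: (8/3)/(2/3) = 4; s_3: -1/3 ≤ 0, skip; s_4: -1/3 ≤ 0, skip.
Smallest ratio is 4 in the row of x_3, so x_3 leaves.

x_3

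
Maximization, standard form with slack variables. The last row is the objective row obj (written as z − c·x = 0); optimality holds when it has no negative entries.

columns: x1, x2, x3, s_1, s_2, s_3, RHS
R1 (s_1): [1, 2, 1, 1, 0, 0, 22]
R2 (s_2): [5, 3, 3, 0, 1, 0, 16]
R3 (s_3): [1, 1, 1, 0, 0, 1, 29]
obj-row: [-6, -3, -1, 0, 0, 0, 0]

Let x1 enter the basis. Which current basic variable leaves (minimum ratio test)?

Column x1 entries and ratios — s_1: 22/1 = 22; s_2: 16/5 = 16/5; s_3: 29/1 = 29.
Smallest ratio is 16/5 in the row of s_2, so s_2 leaves.

s_2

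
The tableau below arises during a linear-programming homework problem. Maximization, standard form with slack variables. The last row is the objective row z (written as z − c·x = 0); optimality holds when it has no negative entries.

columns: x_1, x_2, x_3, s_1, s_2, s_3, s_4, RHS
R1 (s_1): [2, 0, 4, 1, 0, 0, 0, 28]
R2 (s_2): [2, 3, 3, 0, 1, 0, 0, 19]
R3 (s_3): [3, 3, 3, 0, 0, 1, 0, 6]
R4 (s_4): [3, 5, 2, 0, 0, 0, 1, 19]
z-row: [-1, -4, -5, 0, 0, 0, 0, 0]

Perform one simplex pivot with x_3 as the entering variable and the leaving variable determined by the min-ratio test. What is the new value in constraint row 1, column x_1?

Ratio test on column x_3 — row 1: 28/4 = 7; row 2: 19/3 = 19/3; row 3: 6/3 = 2; row 4: 19/2 = 19/2. Minimum is 2 at row 3 (s_3 leaves); pivot element 3.
Divide row 3 by 3; eliminate column x_3 from the other rows.
Row 1 update in column x_1: 2 − 4·1 = -2.

-2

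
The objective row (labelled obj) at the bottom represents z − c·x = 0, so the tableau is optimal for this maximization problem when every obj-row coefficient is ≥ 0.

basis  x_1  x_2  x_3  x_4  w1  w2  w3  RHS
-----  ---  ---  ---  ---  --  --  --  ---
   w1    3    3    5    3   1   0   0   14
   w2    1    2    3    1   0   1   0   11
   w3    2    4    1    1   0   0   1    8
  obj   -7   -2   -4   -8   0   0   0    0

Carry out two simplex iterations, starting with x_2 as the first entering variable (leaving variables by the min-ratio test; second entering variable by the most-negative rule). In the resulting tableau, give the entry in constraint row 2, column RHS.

Ratio test on column x_2 — row 1: 14/3 = 14/3; row 2: 11/2 = 11/2; row 3: 8/4 = 2. Minimum is 2 at row 3 (w3 leaves); pivot element 4.
Divide row 3 by 4; eliminate column x_2 from the other rows.
Second iteration: most negative obj-row entry is -15/2 in column x_4, so x_4 enters.
Ratio test on column x_4 — row 1: 8/(9/4) = 32/9; row 2: 7/(1/2) = 14; row 3: 2/(1/4) = 8. Minimum is 32/9 at row 1 (w1 leaves); pivot element 9/4.
Divide row 1 by 9/4; eliminate column x_4 from the other rows.
After both pivots, the entry at constraint row 2, column RHS is 47/9.

47/9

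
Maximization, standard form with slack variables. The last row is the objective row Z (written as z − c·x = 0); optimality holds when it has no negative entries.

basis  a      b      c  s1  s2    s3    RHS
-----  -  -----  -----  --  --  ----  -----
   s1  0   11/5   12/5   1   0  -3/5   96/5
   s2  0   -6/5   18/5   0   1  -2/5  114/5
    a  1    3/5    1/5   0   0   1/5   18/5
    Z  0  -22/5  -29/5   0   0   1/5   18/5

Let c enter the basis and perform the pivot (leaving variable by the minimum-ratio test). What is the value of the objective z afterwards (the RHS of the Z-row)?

121/3

Ratio test on column c — row 1: (96/5)/(12/5) = 8; row 2: (114/5)/(18/5) = 19/3; row 3: (18/5)/(1/5) = 18. Minimum is 19/3 at row 2 (s2 leaves); pivot element 18/5.
Pivot on row 2; the Z-row RHS becomes 18/5 − (-29/5)·(19/3) = 121/3.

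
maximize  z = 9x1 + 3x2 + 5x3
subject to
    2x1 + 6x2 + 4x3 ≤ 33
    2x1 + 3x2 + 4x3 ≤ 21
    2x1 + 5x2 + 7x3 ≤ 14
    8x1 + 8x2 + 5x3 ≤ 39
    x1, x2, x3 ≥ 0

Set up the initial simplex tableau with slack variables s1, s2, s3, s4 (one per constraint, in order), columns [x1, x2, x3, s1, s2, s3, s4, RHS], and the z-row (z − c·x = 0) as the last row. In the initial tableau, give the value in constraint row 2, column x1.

Constraint 2 has coefficient 2 on x1.

2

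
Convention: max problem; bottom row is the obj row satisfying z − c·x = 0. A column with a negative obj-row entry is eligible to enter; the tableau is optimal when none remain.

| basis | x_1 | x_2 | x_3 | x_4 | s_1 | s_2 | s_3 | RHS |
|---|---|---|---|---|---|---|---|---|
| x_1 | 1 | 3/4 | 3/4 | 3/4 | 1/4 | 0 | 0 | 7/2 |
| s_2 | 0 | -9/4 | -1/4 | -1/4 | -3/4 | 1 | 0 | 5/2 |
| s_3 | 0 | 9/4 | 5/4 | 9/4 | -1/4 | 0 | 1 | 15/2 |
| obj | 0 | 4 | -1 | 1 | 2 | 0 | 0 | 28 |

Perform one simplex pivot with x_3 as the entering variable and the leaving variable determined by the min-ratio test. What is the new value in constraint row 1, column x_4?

1

Ratio test on column x_3 — row 1: (7/2)/(3/4) = 14/3; row 2: entry -1/4 ≤ 0; row 3: (15/2)/(5/4) = 6. Minimum is 14/3 at row 1 (x_1 leaves); pivot element 3/4.
Divide row 1 by 3/4; eliminate column x_3 from the other rows.
In the new row 1, the x_4 entry is the old entry divided by the pivot: (3/4)/(3/4) = 1.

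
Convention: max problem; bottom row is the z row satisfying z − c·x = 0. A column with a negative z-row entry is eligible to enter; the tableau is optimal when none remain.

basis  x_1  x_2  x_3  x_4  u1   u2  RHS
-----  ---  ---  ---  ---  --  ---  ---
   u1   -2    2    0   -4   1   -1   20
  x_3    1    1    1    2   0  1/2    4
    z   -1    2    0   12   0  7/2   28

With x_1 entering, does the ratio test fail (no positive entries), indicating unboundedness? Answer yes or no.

Column x_1 has positive entries in row(s) 2, so the ratio test bounds it — not unbounded.

no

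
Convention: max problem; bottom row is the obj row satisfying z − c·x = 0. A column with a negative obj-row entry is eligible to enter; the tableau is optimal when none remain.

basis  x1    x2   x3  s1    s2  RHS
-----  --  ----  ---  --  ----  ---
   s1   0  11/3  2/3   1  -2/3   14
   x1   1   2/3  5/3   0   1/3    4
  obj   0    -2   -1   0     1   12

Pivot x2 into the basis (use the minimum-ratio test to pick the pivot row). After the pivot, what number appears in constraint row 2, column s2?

5/11

Ratio test on column x2 — row 1: 14/(11/3) = 42/11; row 2: 4/(2/3) = 6. Minimum is 42/11 at row 1 (s1 leaves); pivot element 11/3.
Divide row 1 by 11/3; eliminate column x2 from the other rows.
Row 2 update in column s2: 1/3 − (2/3)·(-2/11) = 5/11.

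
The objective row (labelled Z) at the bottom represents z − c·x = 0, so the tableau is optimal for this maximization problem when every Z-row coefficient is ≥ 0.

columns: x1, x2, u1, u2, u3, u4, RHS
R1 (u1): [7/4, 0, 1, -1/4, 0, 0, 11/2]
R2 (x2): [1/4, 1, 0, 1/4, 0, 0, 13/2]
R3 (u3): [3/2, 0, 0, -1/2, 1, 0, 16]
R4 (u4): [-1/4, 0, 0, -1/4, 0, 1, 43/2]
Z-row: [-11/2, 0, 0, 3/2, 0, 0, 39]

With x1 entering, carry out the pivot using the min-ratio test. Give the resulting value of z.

394/7

Ratio test on column x1 — row 1: (11/2)/(7/4) = 22/7; row 2: (13/2)/(1/4) = 26; row 3: 16/(3/2) = 32/3; row 4: entry -1/4 ≤ 0. Minimum is 22/7 at row 1 (u1 leaves); pivot element 7/4.
Pivot on row 1; the Z-row RHS becomes 39 − (-11/2)·(22/7) = 394/7.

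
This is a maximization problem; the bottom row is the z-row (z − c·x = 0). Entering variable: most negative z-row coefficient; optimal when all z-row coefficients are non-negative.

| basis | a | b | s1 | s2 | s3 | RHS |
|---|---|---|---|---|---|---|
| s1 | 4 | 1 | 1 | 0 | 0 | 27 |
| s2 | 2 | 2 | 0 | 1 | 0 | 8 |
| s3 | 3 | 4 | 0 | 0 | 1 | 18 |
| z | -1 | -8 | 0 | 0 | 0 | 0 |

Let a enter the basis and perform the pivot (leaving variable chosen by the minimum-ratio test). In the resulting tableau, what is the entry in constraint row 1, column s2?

Ratio test on column a — row 1: 27/4 = 27/4; row 2: 8/2 = 4; row 3: 18/3 = 6. Minimum is 4 at row 2 (s2 leaves); pivot element 2.
Divide row 2 by 2; eliminate column a from the other rows.
Row 1 update in column s2: 0 − 4·(1/2) = -2.

-2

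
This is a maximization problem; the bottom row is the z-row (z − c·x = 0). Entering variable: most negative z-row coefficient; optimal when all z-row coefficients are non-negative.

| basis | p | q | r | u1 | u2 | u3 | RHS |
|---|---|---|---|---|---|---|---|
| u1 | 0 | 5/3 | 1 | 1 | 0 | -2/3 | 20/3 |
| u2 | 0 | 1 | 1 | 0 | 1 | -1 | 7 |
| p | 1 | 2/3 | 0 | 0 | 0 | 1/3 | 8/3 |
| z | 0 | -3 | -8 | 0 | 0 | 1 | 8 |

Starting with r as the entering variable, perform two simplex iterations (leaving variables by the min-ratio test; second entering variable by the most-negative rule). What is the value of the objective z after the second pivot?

96

Ratio test on column r — row 1: (20/3)/1 = 20/3; row 2: 7/1 = 7; row 3: entry 0 ≤ 0. Minimum is 20/3 at row 1 (u1 leaves); pivot element 1.
Pivot on row 1; the z-row RHS becomes 8 − (-8)·(20/3) = 184/3.
Next entering variable (most negative z-row entry -13/3): u3.
Ratio test on column u3 — row 1: entry -2/3 ≤ 0; row 2: entry -1/3 ≤ 0; row 3: (8/3)/(1/3) = 8. Minimum is 8 at row 3 (p leaves); pivot element 1/3.
After the second pivot the z-row RHS is 184/3 − (-13/3)·8 = 96.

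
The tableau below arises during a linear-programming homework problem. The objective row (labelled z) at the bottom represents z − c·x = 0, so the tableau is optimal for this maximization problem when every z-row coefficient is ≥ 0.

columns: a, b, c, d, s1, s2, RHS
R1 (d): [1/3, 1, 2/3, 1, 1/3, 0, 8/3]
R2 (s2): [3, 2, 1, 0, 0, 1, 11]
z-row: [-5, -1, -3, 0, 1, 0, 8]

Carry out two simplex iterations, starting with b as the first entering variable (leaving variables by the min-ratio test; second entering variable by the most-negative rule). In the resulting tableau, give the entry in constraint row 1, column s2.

Ratio test on column b — row 1: (8/3)/1 = 8/3; row 2: 11/2 = 11/2. Minimum is 8/3 at row 1 (d leaves); pivot element 1.
Divide row 1 by 1; eliminate column b from the other rows.
Second iteration: most negative z-row entry is -14/3 in column a, so a enters.
Ratio test on column a — row 1: (8/3)/(1/3) = 8; row 2: (17/3)/(7/3) = 17/7. Minimum is 17/7 at row 2 (s2 leaves); pivot element 7/3.
Divide row 2 by 7/3; eliminate column a from the other rows.
After both pivots, the entry at constraint row 1, column s2 is -1/7.

-1/7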